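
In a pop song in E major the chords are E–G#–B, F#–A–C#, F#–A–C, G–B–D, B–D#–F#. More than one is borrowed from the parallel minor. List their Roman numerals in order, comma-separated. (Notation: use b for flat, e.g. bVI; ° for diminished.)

The diatonic triads in E major are E, F#m, G#m, A, B, C#m, D#dim. E–G#–B = E, F#–A–C# = F#m and B–D#–F# = B are all diatonic. F#–A–C doesn't fit — on degree 2 E major would have F#m (ii). F#dim is the degree-2 chord of E minor, so it is the borrowed ii°. G–B–D is not: scale degree 3 in E major carries G#m (iii). In E minor the chord on that degree is G, so here it functions as bIII, borrowed from the parallel minor.

ii°, bIII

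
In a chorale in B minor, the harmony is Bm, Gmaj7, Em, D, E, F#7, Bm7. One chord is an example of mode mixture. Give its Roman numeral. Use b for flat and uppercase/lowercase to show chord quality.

IV

The diatonic triads in B minor (with V from harmonic minor) are Bm, C#dim, D, Em, F#, G, A. Bm, Gmaj7, Em, D, F#7 and Bm7 all belong to that set. But E (E–G#–B) is foreign: the diatonic iv on degree 4 is Em, whereas E comes from B major. It is labeled IV.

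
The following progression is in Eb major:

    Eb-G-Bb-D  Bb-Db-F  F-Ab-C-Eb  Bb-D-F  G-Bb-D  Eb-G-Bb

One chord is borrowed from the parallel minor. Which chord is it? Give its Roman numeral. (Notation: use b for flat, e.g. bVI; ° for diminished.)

v

In Eb major the diatonic chords are Eb, Fm, Gm, Ab, Bb, Cm, Ddim. Eb–G–Bb–D = Ebmaj7, F–Ab–C–Eb = Fm7, Bb–D–F = Bb, G–Bb–D = Gm and Eb–G–Bb = Eb are all diatonic. Bb–Db–F is not: scale degree 5 in Eb major carries Bb (V). In Eb minor the chord on that degree is Bbm, so here it functions as v, borrowed from the parallel minor.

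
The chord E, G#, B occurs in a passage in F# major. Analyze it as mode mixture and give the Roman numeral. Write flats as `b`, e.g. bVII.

The root E is the lowered 7th scale degree — diatonically F# major has E# there. The diatonic chord on degree 7 would be E#dim (vii°), but E–G#–B is the major chord from F# minor. As a borrowed chord it is labeled bVII.

bVII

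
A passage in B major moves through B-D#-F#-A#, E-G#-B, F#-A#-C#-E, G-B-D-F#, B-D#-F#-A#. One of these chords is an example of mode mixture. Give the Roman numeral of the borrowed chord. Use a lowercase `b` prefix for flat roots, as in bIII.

bVImaj7

In B major the diatonic chords are B, C#m, D#m, E, F#, G#m, A#dim. Of the given chords, B–D#–F#–A# = Bmaj7, E–G#–B = E and F#–A#–C#–E = F#7 are diatonic. G–B–D–F# is not: scale degree 6 in B major carries G#m (vi). In B minor the chord on that degree is Gmaj7, so here it functions as bVImaj7, borrowed from the parallel minor.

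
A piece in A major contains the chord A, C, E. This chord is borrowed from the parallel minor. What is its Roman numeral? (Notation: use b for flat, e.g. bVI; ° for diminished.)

i

The root A is the diatonic 1st degree of A major; the borrowing shows in the chord quality. Diatonically A major has A (I) on that degree; A–C–E is instead the minor chord native to A minor, so it takes the label i.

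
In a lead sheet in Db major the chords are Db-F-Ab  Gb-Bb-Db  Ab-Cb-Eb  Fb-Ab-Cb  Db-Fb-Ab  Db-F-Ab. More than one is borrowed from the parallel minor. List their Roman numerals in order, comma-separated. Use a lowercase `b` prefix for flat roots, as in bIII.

The diatonic triads in Db major are Db, Ebm, Fm, Gb, Ab, Bbm, Cdim. Of the given chords, Db–F–Ab = Db and Gb–Bb–Db = Gb are diatonic. Ab–Cb–Eb doesn't fit — on degree 5 Db major would have Ab (V). Abm is the degree-5 chord of Db minor, so it is the borrowed v. Fb–Ab–Cb is not: scale degree 3 in Db major carries Fm (iii). In Db minor the chord on that degree is Fb, so here it functions as bIII, borrowed from the parallel minor. Db–Fb–Ab is not: scale degree 1 in Db major carries Db (I). In Db minor the chord on that degree is Dbm, so here it functions as i, borrowed from the parallel minor.

v, bIII, i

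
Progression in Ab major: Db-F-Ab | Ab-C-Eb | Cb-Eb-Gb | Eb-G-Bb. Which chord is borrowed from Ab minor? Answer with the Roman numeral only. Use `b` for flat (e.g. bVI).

bIII

In Ab major the diatonic chords are Ab, Bbm, Cm, Db, Eb, Fm, Gdim. Db–F–Ab = Db, Ab–C–Eb = Ab and Eb–G–Bb = Eb all belong to that set. But Cb–Eb–Gb is foreign: the diatonic iii on degree 3 is Cm, whereas Cb comes from Ab minor. It is labeled bIII.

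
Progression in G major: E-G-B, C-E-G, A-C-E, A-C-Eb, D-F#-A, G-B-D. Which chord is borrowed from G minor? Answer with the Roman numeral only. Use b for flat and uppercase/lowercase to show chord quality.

ii°

In G major the diatonic chords are G, Am, Bm, C, D, Em, F#dim. E–G–B = Em, C–E–G = C, A–C–E = Am, D–F#–A = D and G–B–D = G are all diatonic. A–C–Eb is not: scale degree 2 in G major carries Am (ii). In G minor the chord on that degree is Adim, so here it functions as ii°, borrowed from the parallel minor.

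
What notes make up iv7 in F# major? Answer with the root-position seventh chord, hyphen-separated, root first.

B-D-F#-A

The root, B, is scale degree 4 — the same note in F# major and F# minor; only the chord quality changes. Building the minor-seventh chord from the parallel minor on B: B–D–F#–A.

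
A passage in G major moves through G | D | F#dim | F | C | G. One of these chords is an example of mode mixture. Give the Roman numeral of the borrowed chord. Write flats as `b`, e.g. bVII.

G major has the diatonic set G, Am, Bm, C, D, Em, F#dim. G, D, F#dim and C all belong to that set. But F (F–A–C) is foreign: the diatonic vii° on degree 7 is F#dim, whereas F comes from G minor. It is labeled bVII.

bVII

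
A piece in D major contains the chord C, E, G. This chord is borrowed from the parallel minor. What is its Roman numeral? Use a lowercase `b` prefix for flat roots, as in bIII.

bVII

C is the lowered form of scale degree 7 in D major (the diatonic degree 7 is C#). Diatonically D major has C#dim (vii°) on that degree; C–E–G is instead the major chord native to D minor, so it takes the label bVII.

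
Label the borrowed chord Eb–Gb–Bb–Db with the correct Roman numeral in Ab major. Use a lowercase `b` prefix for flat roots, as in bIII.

v7

Eb is scale degree 5 in Ab major. Diatonically Ab major has Eb (V) on that degree; Eb–Gb–Bb–Db is instead the minor-seventh chord native to Ab minor, so it takes the label v7.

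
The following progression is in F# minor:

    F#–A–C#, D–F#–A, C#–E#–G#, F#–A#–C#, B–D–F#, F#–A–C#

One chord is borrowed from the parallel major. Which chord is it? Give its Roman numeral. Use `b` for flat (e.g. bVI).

In F# minor (with V from harmonic minor) the diatonic chords are F#m, G#dim, A, Bm, C#, D, E. F#–A–C# = F#m, D–F#–A = D, C#–E#–G# = C# and B–D–F# = Bm are all diatonic. F#–A#–C# doesn't fit — on degree 1 F# minor would have F#m (i). F# is the degree-1 chord of F# major, so it is the borrowed I.

I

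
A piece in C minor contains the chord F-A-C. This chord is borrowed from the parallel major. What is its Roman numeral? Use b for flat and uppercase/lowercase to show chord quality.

The root F is the diatonic 4th degree of C minor; the borrowing shows in the chord quality. The diatonic chord on degree 4 would be Fm (iv), but F–A–C is the major chord from C major. As a borrowed chord it is labeled IV.

IV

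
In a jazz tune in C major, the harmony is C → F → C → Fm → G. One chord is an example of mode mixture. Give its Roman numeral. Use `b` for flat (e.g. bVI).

iv

C major has the diatonic set C, Dm, Em, F, G, Am, Bdim. C, F and G are all diatonic. Fm (F–Ab–C) doesn't fit — on degree 4 C major would have F (IV). Fm is the degree-4 chord of C minor, so it is the borrowed iv.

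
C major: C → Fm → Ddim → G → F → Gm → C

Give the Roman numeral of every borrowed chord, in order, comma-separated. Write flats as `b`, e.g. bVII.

C major has the diatonic set C, Dm, Em, F, G, Am, Bdim. Of the given chords, C, G and F are diatonic. But Fm (F–Ab–C) is foreign: the diatonic IV on degree 4 is F, whereas Fm comes from C minor. It is labeled iv. But Ddim (D–F–Ab) is foreign: the diatonic ii on degree 2 is Dm, whereas Ddim comes from C minor. It is labeled ii°. But Gm (G–Bb–D) is foreign: the diatonic V on degree 5 is G, whereas Gm comes from C minor. It is labeled v.

iv, ii°, v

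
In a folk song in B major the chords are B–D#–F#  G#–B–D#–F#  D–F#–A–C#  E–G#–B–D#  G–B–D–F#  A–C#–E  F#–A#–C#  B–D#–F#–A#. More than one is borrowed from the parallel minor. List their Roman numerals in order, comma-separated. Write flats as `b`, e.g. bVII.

B major has the diatonic set B, C#m, D#m, E, F#, G#m, A#dim. B–D#–F# = B, G#–B–D#–F# = G#m7, E–G#–B–D# = Emaj7, F#–A#–C# = F# and B–D#–F#–A# = Bmaj7 are all diatonic. D–F#–A–C# is not: scale degree 3 in B major carries D#m (iii). In B minor the chord on that degree is Dmaj7, so here it functions as bIIImaj7, borrowed from the parallel minor. G–B–D–F# doesn't fit — on degree 6 B major would have G#m (vi). Gmaj7 is the degree-6 chord of B minor, so it is the borrowed bVImaj7. But A–C#–E is foreign: the diatonic vii° on degree 7 is A#dim, whereas A comes from B minor. It is labeled bVII.

bIIImaj7, bVImaj7, bVII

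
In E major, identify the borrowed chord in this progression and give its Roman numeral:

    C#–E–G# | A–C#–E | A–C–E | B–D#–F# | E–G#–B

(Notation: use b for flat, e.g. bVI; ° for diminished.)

E major has the diatonic set E, F#m, G#m, A, B, C#m, D#dim. C#–E–G# = C#m, A–C#–E = A, B–D#–F# = B and E–G#–B = E are all diatonic. But A–C–E is foreign: the diatonic IV on degree 4 is A, whereas Am comes from E minor. It is labeled iv.

iv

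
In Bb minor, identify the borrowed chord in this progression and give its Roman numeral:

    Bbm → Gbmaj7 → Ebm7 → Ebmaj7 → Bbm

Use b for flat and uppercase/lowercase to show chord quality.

IVmaj7

The diatonic triads in Bb minor (with V from harmonic minor) are Bbm, Cdim, Db, Ebm, F, Gb, Ab. Bbm, Gbmaj7 and Ebm7 are all diatonic. But Ebmaj7 (Eb–G–Bb–D) is foreign: the diatonic iv on degree 4 is Ebm, whereas Ebmaj7 comes from Bb major. It is labeled IVmaj7.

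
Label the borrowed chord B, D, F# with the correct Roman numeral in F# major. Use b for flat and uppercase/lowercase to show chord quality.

iv

B is scale degree 4 in F# major. Diatonically F# major has B (IV) on that degree; B–D–F# is instead the minor chord native to F# minor, so it takes the label iv.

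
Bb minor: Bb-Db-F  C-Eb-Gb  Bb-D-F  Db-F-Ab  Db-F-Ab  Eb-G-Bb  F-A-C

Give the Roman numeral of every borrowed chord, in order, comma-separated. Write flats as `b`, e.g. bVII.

The diatonic triads in Bb minor (with V from harmonic minor) are Bbm, Cdim, Db, Ebm, F, Gb, Ab. Bb–Db–F = Bbm, C–Eb–Gb = Cdim, Db–F–Ab = Db and F–A–C = F are all diatonic. Bb–D–F is not: scale degree 1 in Bb minor carries Bbm (i). In Bb major the chord on that degree is Bb, so here it functions as I, borrowed from the parallel major. But Eb–G–Bb is foreign: the diatonic iv on degree 4 is Ebm, whereas Eb comes from Bb major. It is labeled IV.

I, IV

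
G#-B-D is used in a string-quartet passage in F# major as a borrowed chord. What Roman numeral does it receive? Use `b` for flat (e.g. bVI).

ii°

The root G# is the diatonic 2nd degree of F# major; the borrowing shows in the chord quality. G#–B–D is a diminished chord — the form found in F# minor, not the diatonic ii (G#m). Borrowed into F# major it is written ii°.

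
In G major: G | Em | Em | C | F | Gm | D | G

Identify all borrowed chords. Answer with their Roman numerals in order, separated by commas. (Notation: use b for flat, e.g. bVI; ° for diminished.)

bVII, i

G major has the diatonic set G, Am, Bm, C, D, Em, F#dim. Of the given chords, G, Em, C and D are diatonic. F (F–A–C) doesn't fit — on degree 7 G major would have F#dim (vii°). F is the degree-7 chord of G minor, so it is the borrowed bVII. Gm (G–Bb–D) doesn't fit — on degree 1 G major would have G (I). Gm is the degree-1 chord of G minor, so it is the borrowed i.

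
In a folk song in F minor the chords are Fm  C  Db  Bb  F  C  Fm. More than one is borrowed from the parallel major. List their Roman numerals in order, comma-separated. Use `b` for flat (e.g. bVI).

The diatonic triads in F minor (with V from harmonic minor) are Fm, Gdim, Ab, Bbm, C, Db, Eb. Of the given chords, Fm, C and Db are diatonic. But Bb (Bb–D–F) is foreign: the diatonic iv on degree 4 is Bbm, whereas Bb comes from F major. It is labeled IV. F (F–A–C) is not: scale degree 1 in F minor carries Fm (i). In F major the chord on that degree is F, so here it functions as I, borrowed from the parallel major.

IV, I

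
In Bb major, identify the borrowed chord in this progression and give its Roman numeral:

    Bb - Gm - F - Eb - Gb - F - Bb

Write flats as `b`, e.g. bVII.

Bb major has the diatonic set Bb, Cm, Dm, Eb, F, Gm, Adim. Of the given chords, Bb, Gm, F and Eb are diatonic. But Gb (Gb–Bb–Db) is foreign: the diatonic vi on degree 6 is Gm, whereas Gb comes from Bb minor. It is labeled bVI.

bVI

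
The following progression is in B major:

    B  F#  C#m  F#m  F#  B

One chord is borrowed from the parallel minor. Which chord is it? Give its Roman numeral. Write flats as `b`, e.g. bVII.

B major has the diatonic set B, C#m, D#m, E, F#, G#m, A#dim. B, F# and C#m are all diatonic. F#m (F#–A–C#) doesn't fit — on degree 5 B major would have F# (V). F#m is the degree-5 chord of B minor, so it is the borrowed v.

v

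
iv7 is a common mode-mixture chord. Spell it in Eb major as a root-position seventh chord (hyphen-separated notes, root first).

iv7 is built on scale degree 4, which is Ab in both Eb major and its parallel. Building the minor-seventh chord from the parallel minor on Ab: Ab–Cb–Eb–Gb.

Ab-Cb-Eb-Gb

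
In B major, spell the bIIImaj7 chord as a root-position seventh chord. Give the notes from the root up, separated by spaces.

D F# A C#

bIIImaj7 is built on the lowered scale degree 3. In B major degree 3 is D#; lowered it becomes D. Building the major-seventh chord from the parallel minor on D: D–F#–A–C#.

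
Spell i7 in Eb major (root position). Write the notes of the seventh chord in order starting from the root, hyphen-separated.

The root, Eb, is scale degree 1 — the same note in Eb major and Eb minor; only the chord quality changes. Building the minor-seventh chord from the parallel minor on Eb: Eb–Gb–Bb–Db.

Eb-Gb-Bb-Db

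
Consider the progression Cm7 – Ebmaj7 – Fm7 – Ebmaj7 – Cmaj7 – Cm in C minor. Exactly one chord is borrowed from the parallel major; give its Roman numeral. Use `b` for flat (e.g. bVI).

Imaj7

The diatonic triads in C minor (with V from harmonic minor) are Cm, Ddim, Eb, Fm, G, Ab, Bb. Cm7, Ebmaj7, Fm7 and Cm all belong to that set. But Cmaj7 (C–E–G–B) is foreign: the diatonic i on degree 1 is Cm, whereas Cmaj7 comes from C major. It is labeled Imaj7.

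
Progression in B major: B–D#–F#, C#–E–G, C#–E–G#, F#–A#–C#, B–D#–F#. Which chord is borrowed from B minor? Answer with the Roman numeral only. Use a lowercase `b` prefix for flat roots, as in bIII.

The diatonic triads in B major are B, C#m, D#m, E, F#, G#m, A#dim. B–D#–F# = B, C#–E–G# = C#m and F#–A#–C# = F# are all diatonic. But C#–E–G is foreign: the diatonic ii on degree 2 is C#m, whereas C#dim comes from B minor. It is labeled ii°.

ii°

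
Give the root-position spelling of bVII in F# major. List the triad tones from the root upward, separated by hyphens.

E-G#-B

bVII is built on the lowered scale degree 7. In F# major degree 7 is E#; lowered it becomes E. Stacking thirds in F# minor on E gives E–G#–B.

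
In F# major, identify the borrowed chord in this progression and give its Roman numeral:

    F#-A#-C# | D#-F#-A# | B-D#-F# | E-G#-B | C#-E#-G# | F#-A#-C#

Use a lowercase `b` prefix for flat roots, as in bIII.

bVII

The diatonic triads in F# major are F#, G#m, A#m, B, C#, D#m, E#dim. F#–A#–C# = F#, D#–F#–A# = D#m, B–D#–F# = B and C#–E#–G# = C# are all diatonic. E–G#–B is not: scale degree 7 in F# major carries E#dim (vii°). In F# minor the chord on that degree is E, so here it functions as bVII, borrowed from the parallel minor.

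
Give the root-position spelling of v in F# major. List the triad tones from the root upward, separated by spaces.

C# E G#

v is built on scale degree 5, which is C# in both F# major and its parallel. Stacking thirds in F# minor on C# gives C#–E–G#.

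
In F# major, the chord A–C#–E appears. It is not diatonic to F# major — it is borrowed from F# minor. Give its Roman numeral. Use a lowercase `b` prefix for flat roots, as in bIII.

bIII

In F# major scale degree 3 is A#; A is its lowered form, from F# minor. The diatonic chord on degree 3 would be A#m (iii), but A–C#–E is the major chord from F# minor. As a borrowed chord it is labeled bIII.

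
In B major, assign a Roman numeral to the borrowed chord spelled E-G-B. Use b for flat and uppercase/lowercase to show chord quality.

iv

The root E is the diatonic 4th degree of B major; the borrowing shows in the chord quality. The diatonic chord on degree 4 would be E (IV), but E–G–B is the minor chord from B minor. As a borrowed chord it is labeled iv.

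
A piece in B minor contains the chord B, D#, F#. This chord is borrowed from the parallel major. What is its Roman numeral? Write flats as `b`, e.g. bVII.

I

B is scale degree 1 in B minor. The diatonic chord on degree 1 would be Bm (i), but B–D#–F# is the major chord from B major. As a borrowed chord it is labeled I.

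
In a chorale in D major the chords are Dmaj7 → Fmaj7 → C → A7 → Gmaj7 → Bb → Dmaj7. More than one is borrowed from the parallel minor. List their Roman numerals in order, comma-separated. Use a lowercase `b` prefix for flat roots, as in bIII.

D major has the diatonic set D, Em, F#m, G, A, Bm, C#dim. Of the given chords, Dmaj7, A7 and Gmaj7 are diatonic. Fmaj7 (F–A–C–E) doesn't fit — on degree 3 D major would have F#m (iii). Fmaj7 is the degree-3 chord of D minor, so it is the borrowed bIIImaj7. But C (C–E–G) is foreign: the diatonic vii° on degree 7 is C#dim, whereas C comes from D minor. It is labeled bVII. But Bb (Bb–D–F) is foreign: the diatonic vi on degree 6 is Bm, whereas Bb comes from D minor. It is labeled bVI.

bIIImaj7, bVII, bVI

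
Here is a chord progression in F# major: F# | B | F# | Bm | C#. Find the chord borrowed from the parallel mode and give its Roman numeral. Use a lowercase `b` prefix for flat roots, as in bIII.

iv

In F# major the diatonic chords are F#, G#m, A#m, B, C#, D#m, E#dim. Of the given chords, F#, B and C# are diatonic. Bm (B–D–F#) doesn't fit — on degree 4 F# major would have B (IV). Bm is the degree-4 chord of F# minor, so it is the borrowed iv.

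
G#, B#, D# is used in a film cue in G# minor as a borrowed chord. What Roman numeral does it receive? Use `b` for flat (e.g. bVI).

I

The root G# is the diatonic 1st degree of G# minor; the borrowing shows in the chord quality. Diatonically G# minor has G#m (i) on that degree; G#–B#–D# is instead the major chord native to G# major, so it takes the label I.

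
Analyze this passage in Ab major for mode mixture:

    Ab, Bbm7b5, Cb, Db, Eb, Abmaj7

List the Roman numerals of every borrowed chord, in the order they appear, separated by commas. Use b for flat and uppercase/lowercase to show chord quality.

In Ab major the diatonic chords are Ab, Bbm, Cm, Db, Eb, Fm, Gdim. Ab, Db, Eb and Abmaj7 all belong to that set. Bbm7b5 (Bb–Db–Fb–Ab) is not: scale degree 2 in Ab major carries Bbm (ii). In Ab minor the chord on that degree is Bbm7b5, so here it functions as iiø7, borrowed from the parallel minor. Cb (Cb–Eb–Gb) doesn't fit — on degree 3 Ab major would have Cm (iii). Cb is the degree-3 chord of Ab minor, so it is the borrowed bIII.

iiø7, bIII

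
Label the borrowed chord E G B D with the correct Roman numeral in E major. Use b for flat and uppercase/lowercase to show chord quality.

E is scale degree 1 in E major. The diatonic chord on degree 1 would be E (I), but E–G–B–D is the minor-seventh chord from E minor. As a borrowed chord it is labeled i7.

i7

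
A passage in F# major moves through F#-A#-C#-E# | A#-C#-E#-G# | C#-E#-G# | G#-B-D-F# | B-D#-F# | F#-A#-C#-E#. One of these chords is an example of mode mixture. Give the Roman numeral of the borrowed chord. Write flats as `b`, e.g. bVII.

iiø7

In F# major the diatonic chords are F#, G#m, A#m, B, C#, D#m, E#dim. Of the given chords, F#–A#–C#–E# = F#maj7, A#–C#–E#–G# = A#m7, C#–E#–G# = C# and B–D#–F# = B are diatonic. G#–B–D–F# is not: scale degree 2 in F# major carries G#m (ii). In F# minor the chord on that degree is G#m7b5, so here it functions as iiø7, borrowed from the parallel minor.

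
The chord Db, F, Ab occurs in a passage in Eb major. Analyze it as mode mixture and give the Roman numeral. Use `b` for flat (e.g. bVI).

In Eb major scale degree 7 is D; Db is its lowered form, from Eb minor. The diatonic chord on degree 7 would be Ddim (vii°), but Db–F–Ab is the major chord from Eb minor. As a borrowed chord it is labeled bVII.

bVII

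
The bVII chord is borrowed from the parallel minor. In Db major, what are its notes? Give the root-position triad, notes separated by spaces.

The root of bVII is the lowered 7th degree: C becomes Cb. Building the major chord from the parallel minor on Cb: Cb–Eb–Gb.

Cb Eb Gb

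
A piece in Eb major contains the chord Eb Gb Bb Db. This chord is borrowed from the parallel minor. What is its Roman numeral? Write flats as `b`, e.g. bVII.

i7

The root Eb is the diatonic 1st degree of Eb major; the borrowing shows in the chord quality. Eb–Gb–Bb–Db is a minor-seventh chord — the form found in Eb minor, not the diatonic I (Eb). Borrowed into Eb major it is written i7.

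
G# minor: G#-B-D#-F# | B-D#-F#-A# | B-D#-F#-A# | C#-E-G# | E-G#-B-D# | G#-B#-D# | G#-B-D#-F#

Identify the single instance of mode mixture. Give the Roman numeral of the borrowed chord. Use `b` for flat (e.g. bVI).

I

The diatonic triads in G# minor (with V from harmonic minor) are G#m, A#dim, B, C#m, D#, E, F#. G#–B–D#–F# = G#m7, B–D#–F#–A# = Bmaj7, C#–E–G# = C#m and E–G#–B–D# = Emaj7 are all diatonic. But G#–B#–D# is foreign: the diatonic i on degree 1 is G#m, whereas G# comes from G# major. It is labeled I.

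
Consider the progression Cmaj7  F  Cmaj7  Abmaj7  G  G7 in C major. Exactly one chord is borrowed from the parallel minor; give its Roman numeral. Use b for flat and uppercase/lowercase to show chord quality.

bVImaj7

C major has the diatonic set C, Dm, Em, F, G, Am, Bdim. Of the given chords, Cmaj7, F, G and G7 are diatonic. Abmaj7 (Ab–C–Eb–G) is not: scale degree 6 in C major carries Am (vi). In C minor the chord on that degree is Abmaj7, so here it functions as bVImaj7, borrowed from the parallel minor.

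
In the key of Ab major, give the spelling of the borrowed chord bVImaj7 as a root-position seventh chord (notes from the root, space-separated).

Fb Ab Cb Eb

bVImaj7 is built on the lowered scale degree 6. In Ab major degree 6 is F; lowered it becomes Fb. In Ab minor the chord on Fb is Fb–Ab–Cb–Eb.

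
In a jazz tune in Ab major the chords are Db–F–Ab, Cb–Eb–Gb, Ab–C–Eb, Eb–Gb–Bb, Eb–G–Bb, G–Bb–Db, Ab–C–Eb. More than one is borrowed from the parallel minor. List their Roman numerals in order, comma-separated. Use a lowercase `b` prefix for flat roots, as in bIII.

bIII, v

The diatonic triads in Ab major are Ab, Bbm, Cm, Db, Eb, Fm, Gdim. Db–F–Ab = Db, Ab–C–Eb = Ab, Eb–G–Bb = Eb and G–Bb–Db = Gdim are all diatonic. But Cb–Eb–Gb is foreign: the diatonic iii on degree 3 is Cm, whereas Cb comes from Ab minor. It is labeled bIII. Eb–Gb–Bb is not: scale degree 5 in Ab major carries Eb (V). In Ab minor the chord on that degree is Ebm, so here it functions as v, borrowed from the parallel minor.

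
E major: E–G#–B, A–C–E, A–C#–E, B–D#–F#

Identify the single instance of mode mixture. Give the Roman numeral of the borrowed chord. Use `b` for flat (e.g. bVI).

iv

In E major the diatonic chords are E, F#m, G#m, A, B, C#m, D#dim. Of the given chords, E–G#–B = E, A–C#–E = A and B–D#–F# = B are diatonic. A–C–E is not: scale degree 4 in E major carries A (IV). In E minor the chord on that degree is Am, so here it functions as iv, borrowed from the parallel minor.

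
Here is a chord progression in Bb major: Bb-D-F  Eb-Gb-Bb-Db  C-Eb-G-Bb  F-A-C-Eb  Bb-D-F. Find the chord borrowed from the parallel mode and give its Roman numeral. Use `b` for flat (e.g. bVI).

iv7

In Bb major the diatonic chords are Bb, Cm, Dm, Eb, F, Gm, Adim. Bb–D–F = Bb, C–Eb–G–Bb = Cm7 and F–A–C–Eb = F7 all belong to that set. Eb–Gb–Bb–Db doesn't fit — on degree 4 Bb major would have Eb (IV). Ebm7 is the degree-4 chord of Bb minor, so it is the borrowed iv7.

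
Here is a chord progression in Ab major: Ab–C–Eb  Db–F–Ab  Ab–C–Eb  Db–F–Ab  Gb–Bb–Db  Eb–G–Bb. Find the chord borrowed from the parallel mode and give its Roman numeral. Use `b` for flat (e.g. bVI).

bVII

In Ab major the diatonic chords are Ab, Bbm, Cm, Db, Eb, Fm, Gdim. Of the given chords, Ab–C–Eb = Ab, Db–F–Ab = Db and Eb–G–Bb = Eb are diatonic. But Gb–Bb–Db is foreign: the diatonic vii° on degree 7 is Gdim, whereas Gb comes from Ab minor. It is labeled bVII.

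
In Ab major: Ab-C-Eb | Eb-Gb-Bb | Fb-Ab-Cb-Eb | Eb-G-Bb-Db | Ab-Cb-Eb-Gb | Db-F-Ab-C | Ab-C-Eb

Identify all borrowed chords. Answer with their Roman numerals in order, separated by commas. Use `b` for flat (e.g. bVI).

v, bVImaj7, i7

Ab major has the diatonic set Ab, Bbm, Cm, Db, Eb, Fm, Gdim. Of the given chords, Ab–C–Eb = Ab, Eb–G–Bb–Db = Eb7 and Db–F–Ab–C = Dbmaj7 are diatonic. Eb–Gb–Bb is not: scale degree 5 in Ab major carries Eb (V). In Ab minor the chord on that degree is Ebm, so here it functions as v, borrowed from the parallel minor. Fb–Ab–Cb–Eb is not: scale degree 6 in Ab major carries Fm (vi). In Ab minor the chord on that degree is Fbmaj7, so here it functions as bVImaj7, borrowed from the parallel minor. Ab–Cb–Eb–Gb doesn't fit — on degree 1 Ab major would have Ab (I). Abm7 is the degree-1 chord of Ab minor, so it is the borrowed i7.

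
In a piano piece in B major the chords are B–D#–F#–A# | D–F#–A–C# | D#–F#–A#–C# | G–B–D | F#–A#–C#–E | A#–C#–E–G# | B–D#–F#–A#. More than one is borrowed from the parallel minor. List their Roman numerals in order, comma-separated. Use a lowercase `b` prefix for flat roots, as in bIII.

bIIImaj7, bVI

The diatonic triads in B major are B, C#m, D#m, E, F#, G#m, A#dim. B–D#–F#–A# = Bmaj7, D#–F#–A#–C# = D#m7, F#–A#–C#–E = F#7 and A#–C#–E–G# = A#m7b5 are all diatonic. But D–F#–A–C# is foreign: the diatonic iii on degree 3 is D#m, whereas Dmaj7 comes from B minor. It is labeled bIIImaj7. But G–B–D is foreign: the diatonic vi on degree 6 is G#m, whereas G comes from B minor. It is labeled bVI.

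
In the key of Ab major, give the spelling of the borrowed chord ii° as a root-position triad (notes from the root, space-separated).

Bb Db Fb

The root, Bb, is scale degree 2 — the same note in Ab major and Ab minor; only the chord quality changes. In Ab minor the chord on Bb is Bb–Db–Fb.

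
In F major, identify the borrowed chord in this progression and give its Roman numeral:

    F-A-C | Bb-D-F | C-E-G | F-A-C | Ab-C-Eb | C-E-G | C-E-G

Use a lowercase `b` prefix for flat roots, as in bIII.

bIII

In F major the diatonic chords are F, Gm, Am, Bb, C, Dm, Edim. F–A–C = F, Bb–D–F = Bb and C–E–G = C all belong to that set. Ab–C–Eb doesn't fit — on degree 3 F major would have Am (iii). Ab is the degree-3 chord of F minor, so it is the borrowed bIII.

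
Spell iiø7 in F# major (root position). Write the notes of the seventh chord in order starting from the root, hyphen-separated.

The root, G#, is scale degree 2 — the same note in F# major and F# minor; only the chord quality changes. In F# minor the chord on G# is G#–B–D–F#.

G#-B-D-F#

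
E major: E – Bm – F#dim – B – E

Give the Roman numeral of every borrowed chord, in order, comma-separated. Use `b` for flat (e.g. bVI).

v, ii°

In E major the diatonic chords are E, F#m, G#m, A, B, C#m, D#dim. Of the given chords, E and B are diatonic. Bm (B–D–F#) is not: scale degree 5 in E major carries B (V). In E minor the chord on that degree is Bm, so here it functions as v, borrowed from the parallel minor. But F#dim (F#–A–C) is foreign: the diatonic ii on degree 2 is F#m, whereas F#dim comes from E minor. It is labeled ii°.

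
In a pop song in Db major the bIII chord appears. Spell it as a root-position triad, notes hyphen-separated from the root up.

Fb-Ab-Cb

Scale degree 3 in Db major is F. bIII uses the lowered form, Fb, taken from Db minor. Building the major chord from the parallel minor on Fb: Fb–Ab–Cb.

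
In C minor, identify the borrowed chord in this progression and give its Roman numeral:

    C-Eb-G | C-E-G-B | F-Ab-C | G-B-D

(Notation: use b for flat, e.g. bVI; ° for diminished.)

Imaj7

C minor has the diatonic set Cm, Ddim, Eb, Fm, G, Ab, Bb (with V from harmonic minor). C–Eb–G = Cm, F–Ab–C = Fm and G–B–D = G are all diatonic. C–E–G–B is not: scale degree 1 in C minor carries Cm (i). In C major the chord on that degree is Cmaj7, so here it functions as Imaj7, borrowed from the parallel major.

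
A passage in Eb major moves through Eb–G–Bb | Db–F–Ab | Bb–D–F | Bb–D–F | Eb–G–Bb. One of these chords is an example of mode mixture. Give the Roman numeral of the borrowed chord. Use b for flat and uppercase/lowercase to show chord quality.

In Eb major the diatonic chords are Eb, Fm, Gm, Ab, Bb, Cm, Ddim. Eb–G–Bb = Eb and Bb–D–F = Bb both belong to that set. Db–F–Ab doesn't fit — on degree 7 Eb major would have Ddim (vii°). Db is the degree-7 chord of Eb minor, so it is the borrowed bVII.

bVII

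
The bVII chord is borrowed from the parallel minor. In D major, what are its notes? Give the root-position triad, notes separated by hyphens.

The root of bVII is the lowered 7th degree: C# becomes C. Building the major chord from the parallel minor on C: C–E–G.

C-E-G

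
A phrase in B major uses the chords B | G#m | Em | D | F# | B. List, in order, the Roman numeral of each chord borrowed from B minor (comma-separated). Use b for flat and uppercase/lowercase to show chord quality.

In B major the diatonic chords are B, C#m, D#m, E, F#, G#m, A#dim. B, G#m and F# all belong to that set. Em (E–G–B) doesn't fit — on degree 4 B major would have E (IV). Em is the degree-4 chord of B minor, so it is the borrowed iv. D (D–F#–A) doesn't fit — on degree 3 B major would have D#m (iii). D is the degree-3 chord of B minor, so it is the borrowed bIII.

iv, bIII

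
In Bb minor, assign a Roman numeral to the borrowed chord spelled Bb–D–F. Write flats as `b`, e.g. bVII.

I

The root Bb is the diatonic 1st degree of Bb minor; the borrowing shows in the chord quality. Bb–D–F is a major chord — the form found in Bb major, not the diatonic i (Bbm). Borrowed into Bb minor it is written I.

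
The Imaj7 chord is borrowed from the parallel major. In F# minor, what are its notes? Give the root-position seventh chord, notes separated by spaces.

The root, F#, is scale degree 1 — the same note in F# minor and F# major; only the chord quality changes. In F# major the chord on F# is F#–A#–C#–E#.

F# A# C# E#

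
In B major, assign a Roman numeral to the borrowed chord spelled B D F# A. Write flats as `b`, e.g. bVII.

B is scale degree 1 in B major. B–D–F#–A is a minor-seventh chord — the form found in B minor, not the diatonic I (B). Borrowed into B major it is written i7.

i7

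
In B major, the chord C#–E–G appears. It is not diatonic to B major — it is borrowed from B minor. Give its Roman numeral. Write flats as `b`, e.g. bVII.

The root C# is the diatonic 2nd degree of B major; the borrowing shows in the chord quality. C#–E–G is a diminished chord — the form found in B minor, not the diatonic ii (C#m). Borrowed into B major it is written ii°.

ii°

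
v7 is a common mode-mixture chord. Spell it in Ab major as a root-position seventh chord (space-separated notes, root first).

v7 is built on scale degree 5, which is Eb in both Ab major and its parallel. In Ab minor the chord on Eb is Eb–Gb–Bb–Db.

Eb Gb Bb Db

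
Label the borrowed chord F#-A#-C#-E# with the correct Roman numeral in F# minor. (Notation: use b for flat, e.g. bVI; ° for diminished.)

Imaj7

F# is scale degree 1 in F# minor. F#–A#–C#–E# is a major-seventh chord — the form found in F# major, not the diatonic i (F#m). Borrowed into F# minor it is written Imaj7.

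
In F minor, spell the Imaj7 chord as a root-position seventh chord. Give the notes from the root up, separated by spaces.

Imaj7 is built on scale degree 1, which is F in both F minor and its parallel. Stacking thirds in F major on F gives F–A–C–E.

F A C E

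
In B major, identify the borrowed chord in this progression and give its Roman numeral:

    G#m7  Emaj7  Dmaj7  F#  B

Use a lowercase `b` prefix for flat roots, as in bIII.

bIIImaj7

The diatonic triads in B major are B, C#m, D#m, E, F#, G#m, A#dim. Of the given chords, G#m7, Emaj7, F# and B are diatonic. Dmaj7 (D–F#–A–C#) doesn't fit — on degree 3 B major would have D#m (iii). Dmaj7 is the degree-3 chord of B minor, so it is the borrowed bIIImaj7.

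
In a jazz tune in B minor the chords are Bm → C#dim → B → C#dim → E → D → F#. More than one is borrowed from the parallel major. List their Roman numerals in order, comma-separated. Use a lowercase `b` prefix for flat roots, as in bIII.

The diatonic triads in B minor (with V from harmonic minor) are Bm, C#dim, D, Em, F#, G, A. Of the given chords, Bm, C#dim, D and F# are diatonic. But B (B–D#–F#) is foreign: the diatonic i on degree 1 is Bm, whereas B comes from B major. It is labeled I. E (E–G#–B) doesn't fit — on degree 4 B minor would have Em (iv). E is the degree-4 chord of B major, so it is the borrowed IV.

I, IV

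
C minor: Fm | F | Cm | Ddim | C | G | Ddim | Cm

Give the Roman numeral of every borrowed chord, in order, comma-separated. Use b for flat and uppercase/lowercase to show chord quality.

IV, I

C minor has the diatonic set Cm, Ddim, Eb, Fm, G, Ab, Bb (with V from harmonic minor). Fm, Cm, Ddim and G are all diatonic. F (F–A–C) doesn't fit — on degree 4 C minor would have Fm (iv). F is the degree-4 chord of C major, so it is the borrowed IV. C (C–E–G) doesn't fit — on degree 1 C minor would have Cm (i). C is the degree-1 chord of C major, so it is the borrowed I.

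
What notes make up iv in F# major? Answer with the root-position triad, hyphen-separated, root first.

The root, B, is scale degree 4 — the same note in F# major and F# minor; only the chord quality changes. Stacking thirds in F# minor on B gives B–D–F#.

B-D-F#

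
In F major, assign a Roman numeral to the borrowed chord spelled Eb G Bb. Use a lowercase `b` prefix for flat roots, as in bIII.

bVII

In F major scale degree 7 is E; Eb is its lowered form, from F minor. The diatonic chord on degree 7 would be Edim (vii°), but Eb–G–Bb is the major chord from F minor. As a borrowed chord it is labeled bVII.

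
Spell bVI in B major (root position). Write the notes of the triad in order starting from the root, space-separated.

G B D

bVI is built on the lowered scale degree 6. In B major degree 6 is G#; lowered it becomes G. Stacking thirds in B minor on G gives G–B–D.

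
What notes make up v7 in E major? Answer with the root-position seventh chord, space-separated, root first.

The root, B, is scale degree 5 — the same note in E major and E minor; only the chord quality changes. Stacking thirds in E minor on B gives B–D–F#–A.

B D F# A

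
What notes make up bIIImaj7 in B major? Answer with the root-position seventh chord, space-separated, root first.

Scale degree 3 in B major is D#. bIIImaj7 uses the lowered form, D, taken from B minor. Building the major-seventh chord from the parallel minor on D: D–F#–A–C#.

D F# A C#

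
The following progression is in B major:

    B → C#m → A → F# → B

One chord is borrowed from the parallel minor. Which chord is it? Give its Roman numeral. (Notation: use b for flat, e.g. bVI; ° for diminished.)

bVII

The diatonic triads in B major are B, C#m, D#m, E, F#, G#m, A#dim. B, C#m and F# all belong to that set. But A (A–C#–E) is foreign: the diatonic vii° on degree 7 is A#dim, whereas A comes from B minor. It is labeled bVII.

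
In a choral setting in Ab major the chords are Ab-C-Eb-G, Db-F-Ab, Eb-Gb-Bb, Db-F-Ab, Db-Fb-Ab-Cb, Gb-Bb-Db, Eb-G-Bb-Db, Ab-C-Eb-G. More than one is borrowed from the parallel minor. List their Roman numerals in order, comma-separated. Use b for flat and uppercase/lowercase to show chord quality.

v, iv7, bVII

In Ab major the diatonic chords are Ab, Bbm, Cm, Db, Eb, Fm, Gdim. Ab–C–Eb–G = Abmaj7, Db–F–Ab = Db and Eb–G–Bb–Db = Eb7 are all diatonic. Eb–Gb–Bb doesn't fit — on degree 5 Ab major would have Eb (V). Ebm is the degree-5 chord of Ab minor, so it is the borrowed v. Db–Fb–Ab–Cb is not: scale degree 4 in Ab major carries Db (IV). In Ab minor the chord on that degree is Dbm7, so here it functions as iv7, borrowed from the parallel minor. But Gb–Bb–Db is foreign: the diatonic vii° on degree 7 is Gdim, whereas Gb comes from Ab minor. It is labeled bVII.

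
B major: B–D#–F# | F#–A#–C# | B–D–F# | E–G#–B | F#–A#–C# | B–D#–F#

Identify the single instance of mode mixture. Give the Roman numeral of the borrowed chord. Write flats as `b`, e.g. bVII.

The diatonic triads in B major are B, C#m, D#m, E, F#, G#m, A#dim. B–D#–F# = B, F#–A#–C# = F# and E–G#–B = E all belong to that set. B–D–F# doesn't fit — on degree 1 B major would have B (I). Bm is the degree-1 chord of B minor, so it is the borrowed i.

i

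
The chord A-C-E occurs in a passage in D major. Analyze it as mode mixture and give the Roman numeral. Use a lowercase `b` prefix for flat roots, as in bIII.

v

A is scale degree 5 in D major. The diatonic chord on degree 5 would be A (V), but A–C–E is the minor chord from D minor. As a borrowed chord it is labeled v.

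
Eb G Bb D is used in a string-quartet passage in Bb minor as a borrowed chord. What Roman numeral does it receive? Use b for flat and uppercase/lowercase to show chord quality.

The root Eb is the diatonic 4th degree of Bb minor; the borrowing shows in the chord quality. Diatonically Bb minor has Ebm (iv) on that degree; Eb–G–Bb–D is instead the major-seventh chord native to Bb major, so it takes the label IVmaj7.

IVmaj7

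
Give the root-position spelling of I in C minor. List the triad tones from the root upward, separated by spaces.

I is built on scale degree 1, which is C in both C minor and its parallel. Stacking thirds in C major on C gives C–E–G.

C E G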